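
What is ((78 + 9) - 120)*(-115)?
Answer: 3795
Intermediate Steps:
((78 + 9) - 120)*(-115) = (87 - 120)*(-115) = -33*(-115) = 3795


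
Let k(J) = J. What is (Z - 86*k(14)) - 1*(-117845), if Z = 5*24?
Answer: 116761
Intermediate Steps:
Z = 120
(Z - 86*k(14)) - 1*(-117845) = (120 - 86*14) - 1*(-117845) = (120 - 1204) + 117845 = -1084 + 117845 = 116761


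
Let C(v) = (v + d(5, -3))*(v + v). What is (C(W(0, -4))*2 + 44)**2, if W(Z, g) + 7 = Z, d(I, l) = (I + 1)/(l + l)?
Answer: 71824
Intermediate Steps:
d(I, l) = (1 + I)/(2*l) (d(I, l) = (1 + I)/((2*l)) = (1 + I)*(1/(2*l)) = (1 + I)/(2*l))
W(Z, g) = -7 + Z
C(v) = 2*v*(-1 + v) (C(v) = (v + (1/2)*(1 + 5)/(-3))*(v + v) = (v + (1/2)*(-1/3)*6)*(2*v) = (v - 1)*(2*v) = (-1 + v)*(2*v) = 2*v*(-1 + v))
(C(W(0, -4))*2 + 44)**2 = ((2*(-7 + 0)*(-1 + (-7 + 0)))*2 + 44)**2 = ((2*(-7)*(-1 - 7))*2 + 44)**2 = ((2*(-7)*(-8))*2 + 44)**2 = (112*2 + 44)**2 = (224 + 44)**2 = 268**2 = 71824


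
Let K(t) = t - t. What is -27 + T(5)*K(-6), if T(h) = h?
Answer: -27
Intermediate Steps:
K(t) = 0
-27 + T(5)*K(-6) = -27 + 5*0 = -27 + 0 = -27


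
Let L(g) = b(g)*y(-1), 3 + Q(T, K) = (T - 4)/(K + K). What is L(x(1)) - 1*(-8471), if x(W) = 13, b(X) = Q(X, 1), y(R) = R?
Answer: 16939/2 ≈ 8469.5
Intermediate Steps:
Q(T, K) = -3 + (-4 + T)/(2*K) (Q(T, K) = -3 + (T - 4)/(K + K) = -3 + (-4 + T)/((2*K)) = -3 + (-4 + T)*(1/(2*K)) = -3 + (-4 + T)/(2*K))
b(X) = -5 + X/2 (b(X) = (½)*(-4 + X - 6*1)/1 = (½)*1*(-4 + X - 6) = (½)*1*(-10 + X) = -5 + X/2)
L(g) = 5 - g/2 (L(g) = (-5 + g/2)*(-1) = 5 - g/2)
L(x(1)) - 1*(-8471) = (5 - ½*13) - 1*(-8471) = (5 - 13/2) + 8471 = -3/2 + 8471 = 16939/2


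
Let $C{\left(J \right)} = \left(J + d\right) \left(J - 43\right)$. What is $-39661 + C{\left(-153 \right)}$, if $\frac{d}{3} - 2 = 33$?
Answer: $-30253$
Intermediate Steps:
$d = 105$ ($d = 6 + 3 \cdot 33 = 6 + 99 = 105$)
$C{\left(J \right)} = \left(-43 + J\right) \left(105 + J\right)$ ($C{\left(J \right)} = \left(J + 105\right) \left(J - 43\right) = \left(105 + J\right) \left(-43 + J\right) = \left(-43 + J\right) \left(105 + J\right)$)
$-39661 + C{\left(-153 \right)} = -39661 + \left(-4515 + \left(-153\right)^{2} + 62 \left(-153\right)\right) = -39661 - -9408 = -39661 + 9408 = -30253$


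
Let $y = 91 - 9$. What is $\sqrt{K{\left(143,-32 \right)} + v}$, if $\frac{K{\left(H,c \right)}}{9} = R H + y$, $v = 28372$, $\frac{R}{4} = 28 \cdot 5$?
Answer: $\sqrt{749830} \approx 865.93$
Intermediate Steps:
$y = 82$
$R = 560$ ($R = 4 \cdot 28 \cdot 5 = 4 \cdot 140 = 560$)
$K{\left(H,c \right)} = 738 + 5040 H$ ($K{\left(H,c \right)} = 9 \left(560 H + 82\right) = 9 \left(82 + 560 H\right) = 738 + 5040 H$)
$\sqrt{K{\left(143,-32 \right)} + v} = \sqrt{\left(738 + 5040 \cdot 143\right) + 28372} = \sqrt{\left(738 + 720720\right) + 28372} = \sqrt{721458 + 28372} = \sqrt{749830}$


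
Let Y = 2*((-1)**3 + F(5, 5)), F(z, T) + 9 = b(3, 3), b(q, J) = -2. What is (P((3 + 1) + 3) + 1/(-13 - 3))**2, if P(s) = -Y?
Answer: 146689/256 ≈ 573.00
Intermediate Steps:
F(z, T) = -11 (F(z, T) = -9 - 2 = -11)
Y = -24 (Y = 2*((-1)**3 - 11) = 2*(-1 - 11) = 2*(-12) = -24)
P(s) = 24 (P(s) = -1*(-24) = 24)
(P((3 + 1) + 3) + 1/(-13 - 3))**2 = (24 + 1/(-13 - 3))**2 = (24 + 1/(-16))**2 = (24 - 1/16)**2 = (383/16)**2 = 146689/256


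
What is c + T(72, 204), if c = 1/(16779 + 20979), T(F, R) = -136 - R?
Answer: -12837719/37758 ≈ -340.00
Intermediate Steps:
c = 1/37758 ≈ 2.6484e-5
c + T(72, 204) = 1/37758 + (-136 - 1*204) = 1/37758 + (-136 - 204) = 1/37758 - 340 = -12837719/37758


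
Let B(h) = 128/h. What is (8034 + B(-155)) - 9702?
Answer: -258668/155 ≈ -1668.8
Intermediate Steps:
(8034 + B(-155)) - 9702 = (8034 + 128/(-155)) - 9702 = (8034 + 128*(-1/155)) - 9702 = (8034 - 128/155) - 9702 = 1245142/155 - 9702 = -258668/155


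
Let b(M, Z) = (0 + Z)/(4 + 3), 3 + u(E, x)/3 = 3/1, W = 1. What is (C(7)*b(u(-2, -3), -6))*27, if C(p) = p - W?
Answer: -972/7 ≈ -138.86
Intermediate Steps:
u(E, x) = 0 (u(E, x) = -9 + 3*(3/1) = -9 + 3*(3*1) = -9 + 3*3 = -9 + 9 = 0)
C(p) = -1 + p (C(p) = p - 1*1 = p - 1 = -1 + p)
b(M, Z) = Z/7
(C(7)*b(u(-2, -3), -6))*27 = ((-1 + 7)*((⅐)*(-6)))*27 = (6*(-6/7))*27 = -36/7*27 = -972/7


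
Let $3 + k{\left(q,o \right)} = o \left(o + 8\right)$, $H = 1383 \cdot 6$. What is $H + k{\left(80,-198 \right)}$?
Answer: $45915$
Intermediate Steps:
$H = 8298$
$k{\left(q,o \right)} = -3 + o \left(8 + o\right)$ ($k{\left(q,o \right)} = -3 + o \left(o + 8\right) = -3 + o \left(8 + o\right)$)
$H + k{\left(80,-198 \right)} = 8298 + \left(-3 + \left(-198\right)^{2} + 8 \left(-198\right)\right) = 8298 - -37617 = 8298 + 37617 = 45915$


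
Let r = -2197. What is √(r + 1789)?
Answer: 2*I*√102 ≈ 20.199*I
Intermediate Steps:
√(r + 1789) = √(-2197 + 1789) = √(-408) = 2*I*√102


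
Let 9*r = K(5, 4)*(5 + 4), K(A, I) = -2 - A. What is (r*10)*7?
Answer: -490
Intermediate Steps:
r = -7 (r = ((-2 - 1*5)*(5 + 4))/9 = ((-2 - 5)*9)/9 = (-7*9)/9 = (⅑)*(-63) = -7)
(r*10)*7 = -7*10*7 = -70*7 = -490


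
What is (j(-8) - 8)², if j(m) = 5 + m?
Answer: 121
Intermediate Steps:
(j(-8) - 8)² = ((5 - 8) - 8)² = (-3 - 8)² = (-11)² = 121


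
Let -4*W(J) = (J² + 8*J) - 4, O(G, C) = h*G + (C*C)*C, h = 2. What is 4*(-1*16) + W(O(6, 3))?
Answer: -2085/4 ≈ -521.25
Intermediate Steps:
O(G, C) = C³ + 2*G (O(G, C) = 2*G + (C*C)*C = 2*G + C²*C = 2*G + C³ = C³ + 2*G)
W(J) = 1 - 2*J - J²/4 (W(J) = -((J² + 8*J) - 4)/4 = -(-4 + J² + 8*J)/4 = 1 - 2*J - J²/4)
4*(-1*16) + W(O(6, 3)) = 4*(-1*16) + (1 - 2*(3³ + 2*6) - (3³ + 2*6)²/4) = 4*(-16) + (1 - 2*(27 + 12) - (27 + 12)²/4) = -64 + (1 - 2*39 - ¼*39²) = -64 + (1 - 78 - ¼*1521) = -64 + (1 - 78 - 1521/4) = -64 - 1829/4 = -2085/4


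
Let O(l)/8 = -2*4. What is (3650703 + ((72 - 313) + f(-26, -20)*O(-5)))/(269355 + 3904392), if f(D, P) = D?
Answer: 3652126/4173747 ≈ 0.87502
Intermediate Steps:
O(l) = -64 (O(l) = 8*(-2*4) = 8*(-8) = -64)
(3650703 + ((72 - 313) + f(-26, -20)*O(-5)))/(269355 + 3904392) = (3650703 + ((72 - 313) - 26*(-64)))/(269355 + 3904392) = (3650703 + (-241 + 1664))/4173747 = (3650703 + 1423)*(1/4173747) = 3652126*(1/4173747) = 3652126/4173747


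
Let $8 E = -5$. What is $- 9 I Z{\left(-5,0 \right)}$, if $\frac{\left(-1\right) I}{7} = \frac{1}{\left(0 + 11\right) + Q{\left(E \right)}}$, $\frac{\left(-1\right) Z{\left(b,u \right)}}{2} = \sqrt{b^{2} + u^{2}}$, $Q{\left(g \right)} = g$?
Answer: $- \frac{5040}{83} \approx -60.723$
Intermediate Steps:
$E = - \frac{5}{8}$ ($E = \frac{1}{8} \left(-5\right) = - \frac{5}{8} \approx -0.625$)
$Z{\left(b,u \right)} = - 2 \sqrt{b^{2} + u^{2}}$
$I = - \frac{56}{83}$ ($I = - \frac{7}{\left(0 + 11\right) - \frac{5}{8}} = - \frac{7}{11 - \frac{5}{8}} = - \frac{7}{\frac{83}{8}} = \left(-7\right) \frac{8}{83} = - \frac{56}{83} \approx -0.6747$)
$- 9 I Z{\left(-5,0 \right)} = \left(-9\right) \left(- \frac{56}{83}\right) \left(- 2 \sqrt{\left(-5\right)^{2} + 0^{2}}\right) = \frac{504 \left(- 2 \sqrt{25 + 0}\right)}{83} = \frac{504 \left(- 2 \sqrt{25}\right)}{83} = \frac{504 \left(\left(-2\right) 5\right)}{83} = \frac{504}{83} \left(-10\right) = - \frac{5040}{83}$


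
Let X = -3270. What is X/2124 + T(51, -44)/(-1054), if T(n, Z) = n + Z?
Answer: -144227/93279 ≈ -1.5462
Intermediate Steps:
T(n, Z) = Z + n
X/2124 + T(51, -44)/(-1054) = -3270/2124 + (-44 + 51)/(-1054) = -3270*1/2124 + 7*(-1/1054) = -545/354 - 7/1054 = -144227/93279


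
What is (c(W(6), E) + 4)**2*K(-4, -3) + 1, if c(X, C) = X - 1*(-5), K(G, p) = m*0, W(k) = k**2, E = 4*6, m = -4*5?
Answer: 1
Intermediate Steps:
m = -20
E = 24
K(G, p) = 0 (K(G, p) = -20*0 = 0)
c(X, C) = 5 + X (c(X, C) = X + 5 = 5 + X)
(c(W(6), E) + 4)**2*K(-4, -3) + 1 = ((5 + 6**2) + 4)**2*0 + 1 = ((5 + 36) + 4)**2*0 + 1 = (41 + 4)**2*0 + 1 = 45**2*0 + 1 = 2025*0 + 1 = 0 + 1 = 1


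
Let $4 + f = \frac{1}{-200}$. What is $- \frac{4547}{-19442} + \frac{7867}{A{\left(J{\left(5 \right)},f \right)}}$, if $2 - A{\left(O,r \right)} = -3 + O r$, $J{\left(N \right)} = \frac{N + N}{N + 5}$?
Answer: $\frac{30598231947}{35015042} \approx 873.86$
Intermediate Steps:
$f = - \frac{801}{200}$ ($f = -4 + \frac{1}{-200} = -4 - \frac{1}{200} = - \frac{801}{200} \approx -4.005$)
$J{\left(N \right)} = \frac{2 N}{5 + N}$
$A{\left(O,r \right)} = 5 - O r$ ($A{\left(O,r \right)} = 2 - \left(-3 + O r\right) = 5 - O r$)
$- \frac{4547}{-19442} + \frac{7867}{A{\left(J{\left(5 \right)},f \right)}} = - \frac{4547}{-19442} + \frac{7867}{5 - 2 \cdot 5 \frac{1}{5 + 5} \left(- \frac{801}{200}\right)} = \left(-4547\right) \left(- \frac{1}{19442}\right) + \frac{7867}{5 - 2 \cdot 5 \cdot \frac{1}{10} \left(- \frac{801}{200}\right)} = \frac{4547}{19442} + \frac{7867}{5 - 2 \cdot 5 \cdot \frac{1}{10} \left(- \frac{801}{200}\right)} = \frac{4547}{19442} + \frac{7867}{5 - 1 \left(- \frac{801}{200}\right)} = \frac{4547}{19442} + \frac{7867}{5 + \frac{801}{200}} = \frac{4547}{19442} + \frac{7867}{\frac{1801}{200}} = \frac{4547}{19442} + 7867 \cdot \frac{200}{1801} = \frac{4547}{19442} + \frac{1573400}{1801} = \frac{30598231947}{35015042}$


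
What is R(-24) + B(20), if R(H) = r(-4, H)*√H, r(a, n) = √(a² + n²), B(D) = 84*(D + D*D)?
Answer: 35280 + 8*I*√222 ≈ 35280.0 + 119.2*I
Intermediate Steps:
B(D) = 84*D + 84*D² (B(D) = 84*(D + D²) = 84*D + 84*D²)
R(H) = √H*√(16 + H²) (R(H) = √((-4)² + H²)*√H = √(16 + H²)*√H = √H*√(16 + H²))
R(-24) + B(20) = √(-24)*√(16 + (-24)²) + 84*20*(1 + 20) = (2*I*√6)*√(16 + 576) + 84*20*21 = (2*I*√6)*√592 + 35280 = (2*I*√6)*(4*√37) + 35280 = 8*I*√222 + 35280 = 35280 + 8*I*√222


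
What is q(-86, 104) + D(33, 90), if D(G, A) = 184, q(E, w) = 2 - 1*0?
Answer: 186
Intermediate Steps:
q(E, w) = 2 (q(E, w) = 2 + 0 = 2)
q(-86, 104) + D(33, 90) = 2 + 184 = 186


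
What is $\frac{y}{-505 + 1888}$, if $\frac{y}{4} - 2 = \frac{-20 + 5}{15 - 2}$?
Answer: $\frac{44}{17979} \approx 0.0024473$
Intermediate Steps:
$y = \frac{44}{13}$ ($y = 8 + 4 \frac{-20 + 5}{15 - 2} = 8 + 4 \left(- \frac{15}{13}\right) = 8 - \frac{60}{13} = \frac{44}{13} \approx 3.3846$)
$\frac{y}{-505 + 1888} = \frac{44}{13 \left(-505 + 1888\right)} = \frac{44}{13 \cdot 1383} = \frac{44}{13} \cdot \frac{1}{1383} = \frac{44}{17979}$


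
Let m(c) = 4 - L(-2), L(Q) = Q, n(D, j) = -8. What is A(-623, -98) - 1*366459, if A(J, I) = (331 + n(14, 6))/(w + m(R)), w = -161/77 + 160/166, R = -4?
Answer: -1630081192/4449 ≈ -3.6639e+5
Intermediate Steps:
w = -1029/913 (w = -161*1/77 + 160*(1/166) = -23/11 + 80/83 = -1029/913 ≈ -1.1271)
m(c) = 6 (m(c) = 4 - 1*(-2) = 4 + 2 = 6)
A(J, I) = 294899/4449 (A(J, I) = (331 - 8)/(-1029/913 + 6) = 323/(4449/913) = 323*(913/4449) = 294899/4449)
A(-623, -98) - 1*366459 = 294899/4449 - 1*366459 = 294899/4449 - 366459 = -1630081192/4449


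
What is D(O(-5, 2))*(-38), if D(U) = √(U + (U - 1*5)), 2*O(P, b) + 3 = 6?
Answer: -38*I*√2 ≈ -53.74*I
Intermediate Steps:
O(P, b) = 3/2 (O(P, b) = -3/2 + (½)*6 = -3/2 + 3 = 3/2)
D(U) = √(-5 + 2*U) (D(U) = √(U + (U - 5)) = √(U + (-5 + U)) = √(-5 + 2*U))
D(O(-5, 2))*(-38) = √(-5 + 2*(3/2))*(-38) = √(-5 + 3)*(-38) = √(-2)*(-38) = (I*√2)*(-38) = -38*I*√2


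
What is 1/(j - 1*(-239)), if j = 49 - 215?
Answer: 1/73 ≈ 0.013699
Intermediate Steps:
j = -166
1/(j - 1*(-239)) = 1/(-166 - 1*(-239)) = 1/(-166 + 239) = 1/73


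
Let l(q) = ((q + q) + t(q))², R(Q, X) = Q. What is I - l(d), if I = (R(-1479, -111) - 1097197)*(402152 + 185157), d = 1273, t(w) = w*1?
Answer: -645276887645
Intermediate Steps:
t(w) = w
I = -645262302884 (I = (-1479 - 1097197)*(402152 + 185157) = -1098676*587309 = -645262302884)
l(q) = 9*q² (l(q) = ((q + q) + q)² = (2*q + q)² = (3*q)² = 9*q²)
I - l(d) = -645262302884 - 9*1273² = -645262302884 - 9*1620529 = -645262302884 - 1*14584761 = -645262302884 - 14584761 = -645276887645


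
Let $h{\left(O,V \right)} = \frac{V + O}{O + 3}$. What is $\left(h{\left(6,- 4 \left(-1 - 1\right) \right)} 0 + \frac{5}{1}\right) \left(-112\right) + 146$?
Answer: $-414$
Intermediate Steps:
$h{\left(O,V \right)} = \frac{O + V}{3 + O}$
$\left(h{\left(6,- 4 \left(-1 - 1\right) \right)} 0 + \frac{5}{1}\right) \left(-112\right) + 146 = \left(\frac{6 - 4 \left(-1 - 1\right)}{3 + 6} \cdot 0 + \frac{5}{1}\right) \left(-112\right) + 146 = \left(\frac{6 - -8}{9} \cdot 0 + 5 \cdot 1\right) \left(-112\right) + 146 = \left(\frac{6 + 8}{9} \cdot 0 + 5\right) \left(-112\right) + 146 = \left(\frac{1}{9} \cdot 14 \cdot 0 + 5\right) \left(-112\right) + 146 = \left(\frac{14}{9} \cdot 0 + 5\right) \left(-112\right) + 146 = \left(0 + 5\right) \left(-112\right) + 146 = 5 \left(-112\right) + 146 = -560 + 146 = -414$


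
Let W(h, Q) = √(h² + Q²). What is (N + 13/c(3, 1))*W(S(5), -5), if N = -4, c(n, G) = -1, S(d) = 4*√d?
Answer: -17*√105 ≈ -174.20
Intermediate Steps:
W(h, Q) = √(Q² + h²)
(N + 13/c(3, 1))*W(S(5), -5) = (-4 + 13/(-1))*√((-5)² + (4*√5)²) = (-4 + 13*(-1))*√(25 + 80) = (-4 - 13)*√105 = -17*√105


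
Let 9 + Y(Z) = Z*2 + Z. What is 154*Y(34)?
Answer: 14322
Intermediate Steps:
Y(Z) = -9 + 3*Z (Y(Z) = -9 + (Z*2 + Z) = -9 + (2*Z + Z) = -9 + 3*Z)
154*Y(34) = 154*(-9 + 3*34) = 154*(-9 + 102) = 154*93 = 14322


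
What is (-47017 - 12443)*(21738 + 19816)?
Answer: -2470800840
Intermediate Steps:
(-47017 - 12443)*(21738 + 19816) = -59460*41554 = -2470800840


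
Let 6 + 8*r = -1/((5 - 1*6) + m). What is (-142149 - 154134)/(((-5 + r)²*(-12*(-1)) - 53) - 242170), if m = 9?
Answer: 101131264/82542623 ≈ 1.2252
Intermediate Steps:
r = -49/64 (r = -¾ + (-1/((5 - 1*6) + 9))/8 = -¾ + (-1/((5 - 6) + 9))/8 = -¾ + (-1/(-1 + 9))/8 = -¾ + (-1/8)/8 = -¾ + (-1*⅛)/8 = -¾ + (⅛)*(-⅛) = -¾ - 1/64 = -49/64 ≈ -0.76563)
(-142149 - 154134)/(((-5 + r)²*(-12*(-1)) - 53) - 242170) = (-142149 - 154134)/(((-5 - 49/64)²*(-12*(-1)) - 53) - 242170) = -296283/(((-369/64)²*12 - 53) - 242170) = -296283/(((136161/4096)*12 - 53) - 242170) = -296283/((408483/1024 - 53) - 242170) = -296283/(354211/1024 - 242170) = -296283/(-247627869/1024) = -296283*(-1024/247627869) = 101131264/82542623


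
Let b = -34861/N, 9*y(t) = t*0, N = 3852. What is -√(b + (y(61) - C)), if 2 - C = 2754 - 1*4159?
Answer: -5*I*√23345795/642 ≈ -37.63*I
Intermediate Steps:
y(t) = 0 (y(t) = (t*0)/9 = (⅑)*0 = 0)
C = 1407 (C = 2 - (2754 - 1*4159) = 2 - (2754 - 4159) = 2 - 1*(-1405) = 2 + 1405 = 1407)
b = -34861/3852 ≈ -9.0501
-√(b + (y(61) - C)) = -√(-34861/3852 + (0 - 1*1407)) = -√(-34861/3852 + (0 - 1407)) = -√(-34861/3852 - 1407) = -√(-5454625/3852) = -5*I*√23345795/642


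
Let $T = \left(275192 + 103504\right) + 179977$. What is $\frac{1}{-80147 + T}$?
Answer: $\frac{1}{478526} \approx 2.0897 \cdot 10^{-6}$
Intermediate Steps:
$T = 558673$ ($T = 378696 + 179977 = 558673$)
$\frac{1}{-80147 + T} = \frac{1}{-80147 + 558673} = \frac{1}{478526}$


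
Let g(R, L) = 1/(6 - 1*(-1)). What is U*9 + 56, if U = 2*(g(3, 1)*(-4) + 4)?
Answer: 824/7 ≈ 117.71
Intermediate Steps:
g(R, L) = ⅐ (g(R, L) = 1/(6 + 1) = 1/7 = ⅐)
U = 48/7 (U = 2*((⅐)*(-4) + 4) = 2*(-4/7 + 4) = 2*(24/7) = 48/7 ≈ 6.8571)
U*9 + 56 = (48/7)*9 + 56 = 432/7 + 56 = 824/7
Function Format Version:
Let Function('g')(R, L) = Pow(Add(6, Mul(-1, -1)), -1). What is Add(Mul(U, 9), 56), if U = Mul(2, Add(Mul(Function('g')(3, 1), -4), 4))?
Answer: Rational(824, 7) ≈ 117.71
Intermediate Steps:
Function('g')(R, L) = Rational(1, 7) (Function('g')(R, L) = Pow(Add(6, 1), -1) = Pow(7, -1) = Rational(1, 7))
U = Rational(48, 7) (U = Mul(2, Add(Mul(Rational(1, 7), -4), 4)) = Mul(2, Add(Rational(-4, 7), 4)) = Mul(2, Rational(24, 7)) = Rational(48, 7) ≈ 6.8571)
Add(Mul(U, 9), 56) = Add(Mul(Rational(48, 7), 9), 56) = Add(Rational(432, 7), 56) = Rational(824, 7)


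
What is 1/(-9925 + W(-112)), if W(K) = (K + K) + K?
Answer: -1/10261 ≈ -9.7456e-5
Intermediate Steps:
W(K) = 3*K (W(K) = 2*K + K = 3*K)
1/(-9925 + W(-112)) = 1/(-9925 + 3*(-112)) = 1/(-9925 - 336) = 1/(-10261) = -1/10261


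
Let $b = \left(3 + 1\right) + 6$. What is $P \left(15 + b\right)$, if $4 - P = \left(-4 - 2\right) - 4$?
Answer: $350$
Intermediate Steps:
$P = 14$ ($P = 4 - \left(\left(-4 - 2\right) - 4\right) = 4 - \left(-6 - 4\right) = 4 - -10 = 4 + 10 = 14$)
$b = 10$ ($b = 4 + 6 = 10$)
$P \left(15 + b\right) = 14 \left(15 + 10\right) = 14 \cdot 25 = 350$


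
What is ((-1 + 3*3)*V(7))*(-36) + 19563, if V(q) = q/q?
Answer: 19275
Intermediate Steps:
V(q) = 1
((-1 + 3*3)*V(7))*(-36) + 19563 = ((-1 + 3*3)*1)*(-36) + 19563 = ((-1 + 9)*1)*(-36) + 19563 = (8*1)*(-36) + 19563 = 8*(-36) + 19563 = -288 + 19563 = 19275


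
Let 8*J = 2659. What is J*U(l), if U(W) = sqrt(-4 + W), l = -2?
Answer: 2659*I*sqrt(6)/8 ≈ 814.15*I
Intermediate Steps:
J = 2659/8 (J = (1/8)*2659 = 2659/8 ≈ 332.38)
J*U(l) = 2659*sqrt(-4 - 2)/8 = 2659*sqrt(-6)/8 = 2659*(I*sqrt(6))/8 = 2659*I*sqrt(6)/8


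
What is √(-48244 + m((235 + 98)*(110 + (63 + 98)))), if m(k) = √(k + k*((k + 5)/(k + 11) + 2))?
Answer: √(-98246307047476 + 135381*√81676423876645)/45127 ≈ 218.27*I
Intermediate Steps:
m(k) = √(k + k*(2 + (5 + k)/(11 + k))) (m(k) = √(k + k*((5 + k)/(11 + k) + 2)) = √(k + k*(2 + (5 + k)/(11 + k))))
√(-48244 + m((235 + 98)*(110 + (63 + 98)))) = √(-48244 + √2*√(((235 + 98)*(110 + (63 + 98)))*(19 + 2*((235 + 98)*(110 + (63 + 98))))/(11 + (235 + 98)*(110 + (63 + 98))))) = √(-48244 + √2*√((333*(110 + 161))*(19 + 2*(333*(110 + 161)))/(11 + 333*(110 + 161)))) = √(-48244 + √2*√((333*271)*(19 + 2*(333*271))/(11 + 333*271))) = √(-48244 + √2*√(90243*(19 + 2*90243)/(11 + 90243))) = √(-48244 + √2*√(90243*(19 + 180486)/90254)) = √(-48244 + √2*√(90243*(1/90254)*180505)) = √(-48244 + √2*√(16289312715/90254)) = √(-48244 + √2*(3*√163352847753290/90254)) = √(-48244 + 3*√81676423876645/45127)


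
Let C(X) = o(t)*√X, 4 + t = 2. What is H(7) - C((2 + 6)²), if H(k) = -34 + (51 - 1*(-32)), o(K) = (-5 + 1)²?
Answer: -79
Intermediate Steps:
t = -2 (t = -4 + 2 = -2)
o(K) = 16 (o(K) = (-4)² = 16)
C(X) = 16*√X
H(k) = 49 (H(k) = -34 + (51 + 32) = -34 + 83 = 49)
H(7) - C((2 + 6)²) = 49 - 16*√((2 + 6)²) = 49 - 16*√(8²) = 49 - 16*√64 = 49 - 16*8 = 49 - 1*128 = 49 - 128 = -79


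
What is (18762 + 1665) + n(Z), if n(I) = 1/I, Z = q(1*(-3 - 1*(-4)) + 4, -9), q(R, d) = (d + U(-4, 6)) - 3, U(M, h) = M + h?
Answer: 204269/10 ≈ 20427.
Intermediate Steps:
q(R, d) = -1 + d (q(R, d) = (d + (-4 + 6)) - 3 = (d + 2) - 3 = (2 + d) - 3 = -1 + d)
Z = -10 (Z = -1 - 9 = -10)
(18762 + 1665) + n(Z) = (18762 + 1665) + 1/(-10) = 20427 - 1/10 = 204269/10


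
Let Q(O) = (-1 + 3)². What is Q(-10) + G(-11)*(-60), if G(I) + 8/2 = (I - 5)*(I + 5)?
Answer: -5516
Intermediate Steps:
Q(O) = 4 (Q(O) = 2² = 4)
G(I) = -4 + (-5 + I)*(5 + I) (G(I) = -4 + (I - 5)*(I + 5) = -4 + (-5 + I)*(5 + I))
Q(-10) + G(-11)*(-60) = 4 + (-29 + (-11)²)*(-60) = 4 + (-29 + 121)*(-60) = 4 + 92*(-60) = 4 - 5520 = -5516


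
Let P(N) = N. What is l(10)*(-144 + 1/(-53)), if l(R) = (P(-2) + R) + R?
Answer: -137394/53 ≈ -2592.3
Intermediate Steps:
l(R) = -2 + 2*R (l(R) = (-2 + R) + R = -2 + 2*R)
l(10)*(-144 + 1/(-53)) = (-2 + 2*10)*(-144 + 1/(-53)) = (-2 + 20)*(-144 - 1/53) = 18*(-7633/53) = -137394/53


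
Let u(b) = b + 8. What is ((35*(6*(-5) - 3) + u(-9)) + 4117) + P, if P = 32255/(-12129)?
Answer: 35881714/12129 ≈ 2958.3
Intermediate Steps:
P = -32255/12129 (P = 32255*(-1/12129) = -32255/12129 ≈ -2.6593)
u(b) = 8 + b
((35*(6*(-5) - 3) + u(-9)) + 4117) + P = ((35*(6*(-5) - 3) + (8 - 9)) + 4117) - 32255/12129 = ((35*(-30 - 3) - 1) + 4117) - 32255/12129 = ((35*(-33) - 1) + 4117) - 32255/12129 = ((-1155 - 1) + 4117) - 32255/12129 = (-1156 + 4117) - 32255/12129 = 2961 - 32255/12129 = 35881714/12129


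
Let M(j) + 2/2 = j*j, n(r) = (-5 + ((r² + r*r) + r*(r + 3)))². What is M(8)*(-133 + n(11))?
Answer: 9623124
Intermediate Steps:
n(r) = (-5 + 2*r² + r*(3 + r))² (n(r) = (-5 + ((r² + r²) + r*(3 + r)))² = (-5 + (2*r² + r*(3 + r)))² = (-5 + 2*r² + r*(3 + r))²)
M(j) = -1 + j² (M(j) = -1 + j*j = -1 + j²)
M(8)*(-133 + n(11)) = (-1 + 8²)*(-133 + (-5 + 3*11 + 3*11²)²) = (-1 + 64)*(-133 + (-5 + 33 + 3*121)²) = 63*(-133 + (-5 + 33 + 363)²) = 63*(-133 + 391²) = 63*(-133 + 152881) = 63*152748 = 9623124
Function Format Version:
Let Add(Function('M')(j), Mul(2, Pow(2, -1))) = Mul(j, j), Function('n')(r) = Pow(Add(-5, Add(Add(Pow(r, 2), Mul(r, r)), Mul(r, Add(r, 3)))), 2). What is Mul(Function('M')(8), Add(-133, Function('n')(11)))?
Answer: 9623124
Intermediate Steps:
Function('n')(r) = Pow(Add(-5, Mul(2, Pow(r, 2)), Mul(r, Add(3, r))), 2) (Function('n')(r) = Pow(Add(-5, Add(Add(Pow(r, 2), Pow(r, 2)), Mul(r, Add(3, r)))), 2) = Pow(Add(-5, Add(Mul(2, Pow(r, 2)), Mul(r, Add(3, r)))), 2) = Pow(Add(-5, Mul(2, Pow(r, 2)), Mul(r, Add(3, r))), 2))
Function('M')(j) = Add(-1, Pow(j, 2)) (Function('M')(j) = Add(-1, Mul(j, j)) = Add(-1, Pow(j, 2)))
Mul(Function('M')(8), Add(-133, Function('n')(11))) = Mul(Add(-1, Pow(8, 2)), Add(-133, Pow(Add(-5, Mul(3, 11), Mul(3, Pow(11, 2))), 2))) = Mul(Add(-1, 64), Add(-133, Pow(Add(-5, 33, Mul(3, 121)), 2))) = Mul(63, Add(-133, Pow(Add(-5, 33, 363), 2))) = Mul(63, Add(-133, Pow(391, 2))) = Mul(63, Add(-133, 152881)) = Mul(63, 152748) = 9623124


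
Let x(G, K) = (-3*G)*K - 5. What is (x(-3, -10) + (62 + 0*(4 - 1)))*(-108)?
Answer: 3564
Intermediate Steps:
x(G, K) = -5 - 3*G*K (x(G, K) = -3*G*K - 5 = -5 - 3*G*K)
(x(-3, -10) + (62 + 0*(4 - 1)))*(-108) = ((-5 - 3*(-3)*(-10)) + (62 + 0*(4 - 1)))*(-108) = ((-5 - 90) + (62 + 0*3))*(-108) = (-95 + (62 + 0))*(-108) = (-95 + 62)*(-108) = -33*(-108) = 3564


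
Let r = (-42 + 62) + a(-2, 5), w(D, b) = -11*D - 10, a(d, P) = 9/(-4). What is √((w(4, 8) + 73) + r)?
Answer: 7*√3/2 ≈ 6.0622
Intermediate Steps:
a(d, P) = -9/4 (a(d, P) = 9*(-¼) = -9/4)
w(D, b) = -10 - 11*D
r = 71/4 (r = (-42 + 62) - 9/4 = 20 - 9/4 = 71/4 ≈ 17.750)
√((w(4, 8) + 73) + r) = √(((-10 - 11*4) + 73) + 71/4) = √(((-10 - 44) + 73) + 71/4) = √((-54 + 73) + 71/4) = √(19 + 71/4) = √(147/4) = 7*√3/2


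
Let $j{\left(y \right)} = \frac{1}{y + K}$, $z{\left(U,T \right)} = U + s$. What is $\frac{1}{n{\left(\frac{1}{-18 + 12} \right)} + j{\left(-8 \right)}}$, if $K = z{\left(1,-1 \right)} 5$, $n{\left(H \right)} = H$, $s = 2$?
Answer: $-42$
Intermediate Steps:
$z{\left(U,T \right)} = 2 + U$ ($z{\left(U,T \right)} = U + 2 = 2 + U$)
$K = 15$ ($K = \left(2 + 1\right) 5 = 3 \cdot 5 = 15$)
$j{\left(y \right)} = \frac{1}{15 + y}$ ($j{\left(y \right)} = \frac{1}{y + 15} = \frac{1}{15 + y}$)
$\frac{1}{n{\left(\frac{1}{-18 + 12} \right)} + j{\left(-8 \right)}} = \frac{1}{\frac{1}{-18 + 12} + \frac{1}{15 - 8}} = \frac{1}{\frac{1}{-6} + \frac{1}{7}} = \frac{1}{- \frac{1}{6} + \frac{1}{7}} = \frac{1}{- \frac{1}{42}} = -42$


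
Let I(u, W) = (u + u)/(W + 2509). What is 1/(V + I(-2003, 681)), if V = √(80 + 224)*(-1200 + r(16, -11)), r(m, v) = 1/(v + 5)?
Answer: 28753065/10025835794197819 - 109917144150*√19/10025835794197819 ≈ -4.7785e-5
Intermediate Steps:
r(m, v) = 1/(5 + v)
I(u, W) = 2*u/(2509 + W) (I(u, W) = (2*u)/(2509 + W) = 2*u/(2509 + W))
V = -14402*√19/3 (V = √(80 + 224)*(-1200 + 1/(5 - 11)) = √304*(-1200 + 1/(-6)) = (4*√19)*(-1200 - ⅙) = (4*√19)*(-7201/6) = -14402*√19/3 ≈ -20926.)
1/(V + I(-2003, 681)) = 1/(-14402*√19/3 + 2*(-2003)/(2509 + 681)) = 1/(-14402*√19/3 + 2*(-2003)/3190) = 1/(-14402*√19/3 + 2*(-2003)*(1/3190)) = 1/(-14402*√19/3 - 2003/1595) = 1/(-2003/1595 - 14402*√19/3)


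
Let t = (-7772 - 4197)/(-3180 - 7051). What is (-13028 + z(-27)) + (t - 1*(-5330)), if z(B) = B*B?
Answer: -71287870/10231 ≈ -6967.8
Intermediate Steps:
z(B) = B²
t = 11969/10231 (t = -11969/(-10231) = -11969*(-1/10231) = 11969/10231 ≈ 1.1699)
(-13028 + z(-27)) + (t - 1*(-5330)) = (-13028 + (-27)²) + (11969/10231 - 1*(-5330)) = (-13028 + 729) + (11969/10231 + 5330) = -12299 + 54543199/10231 = -71287870/10231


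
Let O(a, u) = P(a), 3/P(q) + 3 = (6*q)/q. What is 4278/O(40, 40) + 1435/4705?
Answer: 4025885/941 ≈ 4278.3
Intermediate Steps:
P(q) = 1 (P(q) = 3/(-3 + (6*q)/q) = 3/(-3 + 6) = 3/3 = 3*(⅓) = 1)
O(a, u) = 1
4278/O(40, 40) + 1435/4705 = 4278/1 + 1435/4705 = 4278*1 + 1435*(1/4705) = 4278 + 287/941 = 4025885/941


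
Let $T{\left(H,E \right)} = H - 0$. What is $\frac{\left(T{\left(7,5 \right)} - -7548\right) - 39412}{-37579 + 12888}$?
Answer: $\frac{31857}{24691} \approx 1.2902$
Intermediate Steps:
$T{\left(H,E \right)} = H$ ($T{\left(H,E \right)} = H + 0 = H$)
$\frac{\left(T{\left(7,5 \right)} - -7548\right) - 39412}{-37579 + 12888} = \frac{\left(7 - -7548\right) - 39412}{-37579 + 12888} = \frac{\left(7 + 7548\right) - 39412}{-24691} = \left(7555 - 39412\right) \left(- \frac{1}{24691}\right) = \left(-31857\right) \left(- \frac{1}{24691}\right) = \frac{31857}{24691}$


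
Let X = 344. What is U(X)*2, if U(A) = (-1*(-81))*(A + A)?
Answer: 111456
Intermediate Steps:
U(A) = 162*A (U(A) = 81*(2*A) = 162*A)
U(X)*2 = (162*344)*2 = 55728*2 = 111456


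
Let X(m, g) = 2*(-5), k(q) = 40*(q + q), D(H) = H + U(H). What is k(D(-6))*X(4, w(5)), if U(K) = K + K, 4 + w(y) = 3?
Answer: 14400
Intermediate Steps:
w(y) = -1 (w(y) = -4 + 3 = -1)
U(K) = 2*K
D(H) = 3*H (D(H) = H + 2*H = 3*H)
k(q) = 80*q (k(q) = 40*(2*q) = 80*q)
X(m, g) = -10
k(D(-6))*X(4, w(5)) = (80*(3*(-6)))*(-10) = (80*(-18))*(-10) = -1440*(-10) = 14400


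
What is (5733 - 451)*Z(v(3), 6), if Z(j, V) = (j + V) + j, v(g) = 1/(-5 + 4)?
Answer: 21128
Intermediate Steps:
v(g) = -1 (v(g) = 1/(-1) = -1)
Z(j, V) = V + 2*j (Z(j, V) = (V + j) + j = V + 2*j)
(5733 - 451)*Z(v(3), 6) = (5733 - 451)*(6 + 2*(-1)) = 5282*(6 - 2) = 5282*4 = 21128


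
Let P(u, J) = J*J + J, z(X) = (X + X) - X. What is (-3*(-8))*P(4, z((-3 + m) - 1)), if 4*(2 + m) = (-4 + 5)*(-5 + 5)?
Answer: 720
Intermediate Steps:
m = -2 (m = -2 + ((-4 + 5)*(-5 + 5))/4 = -2 + (1*0)/4 = -2 + (¼)*0 = -2 + 0 = -2)
z(X) = X (z(X) = 2*X - X = X)
P(u, J) = J + J² (P(u, J) = J² + J = J + J²)
(-3*(-8))*P(4, z((-3 + m) - 1)) = (-3*(-8))*(((-3 - 2) - 1)*(1 + ((-3 - 2) - 1))) = 24*((-5 - 1)*(1 + (-5 - 1))) = 24*(-6*(1 - 6)) = 24*(-6*(-5)) = 24*30 = 720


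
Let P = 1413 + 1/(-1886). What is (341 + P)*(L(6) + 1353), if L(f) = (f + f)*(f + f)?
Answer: 4952140371/1886 ≈ 2.6257e+6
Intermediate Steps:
P = 2664917/1886 (P = 1413 - 1/1886 = 2664917/1886 ≈ 1413.0)
L(f) = 4*f² (L(f) = (2*f)*(2*f) = 4*f²)
(341 + P)*(L(6) + 1353) = (341 + 2664917/1886)*(4*6² + 1353) = 3308043*(4*36 + 1353)/1886 = 3308043*(144 + 1353)/1886 = (3308043/1886)*1497 = 4952140371/1886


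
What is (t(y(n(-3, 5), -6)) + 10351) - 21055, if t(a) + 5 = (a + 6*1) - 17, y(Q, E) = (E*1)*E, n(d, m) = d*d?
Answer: -10684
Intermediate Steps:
n(d, m) = d**2
y(Q, E) = E**2 (y(Q, E) = E*E = E**2)
t(a) = -16 + a (t(a) = -5 + ((a + 6*1) - 17) = -5 + ((a + 6) - 17) = -5 + ((6 + a) - 17) = -5 + (-11 + a) = -16 + a)
(t(y(n(-3, 5), -6)) + 10351) - 21055 = ((-16 + (-6)**2) + 10351) - 21055 = ((-16 + 36) + 10351) - 21055 = (20 + 10351) - 21055 = 10371 - 21055 = -10684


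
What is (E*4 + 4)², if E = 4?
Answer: 400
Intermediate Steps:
(E*4 + 4)² = (4*4 + 4)² = (16 + 4)² = 20² = 400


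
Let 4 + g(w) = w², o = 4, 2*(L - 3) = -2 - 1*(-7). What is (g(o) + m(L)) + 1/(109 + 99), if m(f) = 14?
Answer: 5409/208 ≈ 26.005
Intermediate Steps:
L = 11/2 (L = 3 + (-2 - 1*(-7))/2 = 3 + (-2 + 7)/2 = 3 + (½)*5 = 3 + 5/2 = 11/2 ≈ 5.5000)
g(w) = -4 + w²
(g(o) + m(L)) + 1/(109 + 99) = ((-4 + 4²) + 14) + 1/(109 + 99) = ((-4 + 16) + 14) + 1/208 = (12 + 14) + 1/208 = 26 + 1/208 = 5409/208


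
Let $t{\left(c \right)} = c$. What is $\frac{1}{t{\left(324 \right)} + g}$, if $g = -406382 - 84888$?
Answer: $- \frac{1}{490946} \approx -2.0369 \cdot 10^{-6}$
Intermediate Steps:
$g = -491270$
$\frac{1}{t{\left(324 \right)} + g} = \frac{1}{324 - 491270} = \frac{1}{-490946} = - \frac{1}{490946}$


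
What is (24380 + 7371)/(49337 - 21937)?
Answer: 31751/27400 ≈ 1.1588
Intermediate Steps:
(24380 + 7371)/(49337 - 21937) = 31751/27400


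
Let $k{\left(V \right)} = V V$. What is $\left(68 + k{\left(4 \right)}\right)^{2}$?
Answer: $7056$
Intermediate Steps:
$k{\left(V \right)} = V^{2}$
$\left(68 + k{\left(4 \right)}\right)^{2} = \left(68 + 4^{2}\right)^{2} = \left(68 + 16\right)^{2} = 84^{2} = 7056$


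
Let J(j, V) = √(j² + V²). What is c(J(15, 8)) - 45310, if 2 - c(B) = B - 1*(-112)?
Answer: -45437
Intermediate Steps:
J(j, V) = √(V² + j²)
c(B) = -110 - B (c(B) = 2 - (B - 1*(-112)) = 2 - (B + 112) = 2 - (112 + B) = 2 + (-112 - B) = -110 - B)
c(J(15, 8)) - 45310 = (-110 - √(8² + 15²)) - 45310 = (-110 - √(64 + 225)) - 45310 = (-110 - √289) - 45310 = (-110 - 1*17) - 45310 = (-110 - 17) - 45310 = -127 - 45310 = -45437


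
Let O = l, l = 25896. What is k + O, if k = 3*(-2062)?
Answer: 19710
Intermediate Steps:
O = 25896
k = -6186
k + O = -6186 + 25896 = 19710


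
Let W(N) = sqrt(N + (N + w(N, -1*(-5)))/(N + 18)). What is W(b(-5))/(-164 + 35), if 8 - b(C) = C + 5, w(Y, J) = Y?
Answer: -4*sqrt(91)/1677 ≈ -0.022753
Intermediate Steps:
b(C) = 3 - C (b(C) = 8 - (C + 5) = 8 - (5 + C) = 8 + (-5 - C) = 3 - C)
W(N) = sqrt(N + 2*N/(18 + N)) (W(N) = sqrt(N + (N + N)/(N + 18)) = sqrt(N + (2*N)/(18 + N)) = sqrt(N + 2*N/(18 + N)))
W(b(-5))/(-164 + 35) = sqrt((3 - 1*(-5))*(20 + (3 - 1*(-5)))/(18 + (3 - 1*(-5))))/(-164 + 35) = sqrt((3 + 5)*(20 + (3 + 5))/(18 + (3 + 5)))/(-129) = -2*sqrt(2)*sqrt(20 + 8)/sqrt(18 + 8)/129 = -4*sqrt(91)/13/129 = -4*sqrt(91)/1677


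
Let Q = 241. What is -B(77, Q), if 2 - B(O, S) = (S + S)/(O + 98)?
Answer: 132/175 ≈ 0.75429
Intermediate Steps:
B(O, S) = 2 - 2*S/(98 + O) (B(O, S) = 2 - (S + S)/(O + 98) = 2 - 2*S/(98 + O))
-B(77, Q) = -2*(98 + 77 - 1*241)/(98 + 77) = -2*(98 + 77 - 241)/175 = -2*(-66)/175 = -1*(-132/175) = 132/175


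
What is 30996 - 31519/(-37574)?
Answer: 1164675223/37574 ≈ 30997.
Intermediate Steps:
30996 - 31519/(-37574) = 30996 - 31519*(-1)/37574 = 30996 - 1*(-31519/37574) = 30996 + 31519/37574 = 1164675223/37574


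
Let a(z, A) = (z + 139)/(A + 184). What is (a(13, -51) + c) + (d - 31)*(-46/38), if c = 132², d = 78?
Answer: 2309977/133 ≈ 17368.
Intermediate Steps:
a(z, A) = (139 + z)/(184 + A)
c = 17424
(a(13, -51) + c) + (d - 31)*(-46/38) = ((139 + 13)/(184 - 51) + 17424) + (78 - 31)*(-46/38) = (152/133 + 17424) + 47*(-46*1/38) = ((1/133)*152 + 17424) + 47*(-23/19) = (8/7 + 17424) - 1081/19 = 121976/7 - 1081/19 = 2309977/133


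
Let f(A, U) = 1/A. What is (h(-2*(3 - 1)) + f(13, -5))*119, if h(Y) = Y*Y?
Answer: 24871/13 ≈ 1913.2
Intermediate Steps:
h(Y) = Y²
(h(-2*(3 - 1)) + f(13, -5))*119 = ((-2*(3 - 1))² + 1/13)*119 = ((-2*2)² + 1/13)*119 = ((-4)² + 1/13)*119 = (16 + 1/13)*119 = (209/13)*119 = 24871/13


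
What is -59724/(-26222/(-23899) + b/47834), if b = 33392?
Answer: -5689630580382/171028213 ≈ -33267.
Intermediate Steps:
-59724/(-26222/(-23899) + b/47834) = -59724/(-26222/(-23899) + 33392/47834) = -59724/(-26222*(-1/23899) + 33392*(1/47834)) = -59724/(26222/23899 + 16696/23917) = -59724/1026169278/571592383 = -59724*571592383/1026169278 = -5689630580382/171028213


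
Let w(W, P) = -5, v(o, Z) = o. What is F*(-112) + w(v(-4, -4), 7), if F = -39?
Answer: 4363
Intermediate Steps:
F*(-112) + w(v(-4, -4), 7) = -39*(-112) - 5 = 4368 - 5 = 4363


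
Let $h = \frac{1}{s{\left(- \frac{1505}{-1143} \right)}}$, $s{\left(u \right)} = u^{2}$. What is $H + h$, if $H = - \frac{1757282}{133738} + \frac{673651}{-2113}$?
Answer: $- \frac{106051731560332347}{320034888559925} \approx -331.38$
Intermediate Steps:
$H = - \frac{46902937152}{141294197}$ ($H = \left(-1757282\right) \frac{1}{133738} + 673651 \left(- \frac{1}{2113}\right) = - \frac{878641}{66869} - \frac{673651}{2113} = - \frac{46902937152}{141294197} \approx -331.95$)
$h = \frac{1306449}{2265025}$ ($h = \frac{1}{\left(- \frac{1505}{-1143}\right)^{2}} = \frac{1}{\left(\left(-1505\right) \left(- \frac{1}{1143}\right)\right)^{2}} = \frac{1}{\left(\frac{1505}{1143}\right)^{2}} = \frac{1}{\frac{2265025}{1306449}} = \frac{1306449}{2265025} \approx 0.57679$)
$H + h = - \frac{46902937152}{141294197} + \frac{1306449}{2265025} = - \frac{106051731560332347}{320034888559925}$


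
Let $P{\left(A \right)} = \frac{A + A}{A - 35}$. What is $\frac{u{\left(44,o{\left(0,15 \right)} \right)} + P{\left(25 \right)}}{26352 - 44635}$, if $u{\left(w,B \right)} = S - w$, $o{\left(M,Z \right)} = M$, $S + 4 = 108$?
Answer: $- \frac{55}{18283} \approx -0.0030083$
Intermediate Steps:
$S = 104$ ($S = -4 + 108 = 104$)
$P{\left(A \right)} = \frac{2 A}{-35 + A}$
$u{\left(w,B \right)} = 104 - w$
$\frac{u{\left(44,o{\left(0,15 \right)} \right)} + P{\left(25 \right)}}{26352 - 44635} = \frac{\left(104 - 44\right) + 2 \cdot 25 \frac{1}{-35 + 25}}{26352 - 44635} = \frac{\left(104 - 44\right) + 2 \cdot 25 \frac{1}{-10}}{-18283} = \left(60 + 2 \cdot 25 \left(- \frac{1}{10}\right)\right) \left(- \frac{1}{18283}\right) = \left(60 - 5\right) \left(- \frac{1}{18283}\right) = 55 \left(- \frac{1}{18283}\right) = - \frac{55}{18283}$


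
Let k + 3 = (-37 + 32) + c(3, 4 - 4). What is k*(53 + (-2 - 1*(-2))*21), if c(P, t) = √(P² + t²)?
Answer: -265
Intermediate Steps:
k = -5 (k = -3 + ((-37 + 32) + √(3² + (4 - 4)²)) = -3 + (-5 + √(9 + 0²)) = -3 + (-5 + √(9 + 0)) = -3 + (-5 + √9) = -3 + (-5 + 3) = -3 - 2 = -5)
k*(53 + (-2 - 1*(-2))*21) = -5*(53 + (-2 - 1*(-2))*21) = -5*(53 + (-2 + 2)*21) = -5*(53 + 0*21) = -5*(53 + 0) = -5*53 = -265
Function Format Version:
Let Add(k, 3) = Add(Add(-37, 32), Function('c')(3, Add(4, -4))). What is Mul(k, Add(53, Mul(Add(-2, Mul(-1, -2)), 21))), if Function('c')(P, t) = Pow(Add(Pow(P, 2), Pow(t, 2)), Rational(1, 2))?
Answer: -265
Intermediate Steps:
k = -5 (k = Add(-3, Add(Add(-37, 32), Pow(Add(Pow(3, 2), Pow(Add(4, -4), 2)), Rational(1, 2)))) = Add(-3, Add(-5, Pow(Add(9, Pow(0, 2)), Rational(1, 2)))) = Add(-3, Add(-5, Pow(Add(9, 0), Rational(1, 2)))) = Add(-3, Add(-5, Pow(9, Rational(1, 2)))) = Add(-3, Add(-5, 3)) = Add(-3, -2) = -5)
Mul(k, Add(53, Mul(Add(-2, Mul(-1, -2)), 21))) = Mul(-5, Add(53, Mul(Add(-2, Mul(-1, -2)), 21))) = Mul(-5, Add(53, Mul(Add(-2, 2), 21))) = Mul(-5, Add(53, Mul(0, 21))) = Mul(-5, Add(53, 0)) = Mul(-5, 53) = -265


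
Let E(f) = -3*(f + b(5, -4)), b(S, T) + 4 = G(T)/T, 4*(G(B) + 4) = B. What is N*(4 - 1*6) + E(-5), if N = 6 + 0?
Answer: 45/4 ≈ 11.250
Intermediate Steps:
G(B) = -4 + B/4
N = 6
b(S, T) = -4 + (-4 + T/4)/T
E(f) = 33/4 - 3*f (E(f) = -3*(f + (-15/4 - 4/(-4))) = -3*(f + (-15/4 - 4*(-1/4))) = -3*(f + (-15/4 + 1)) = -3*(f - 11/4) = -3*(-11/4 + f) = 33/4 - 3*f)
N*(4 - 1*6) + E(-5) = 6*(4 - 1*6) + (33/4 - 3*(-5)) = 6*(4 - 6) + (33/4 + 15) = 6*(-2) + 93/4 = -12 + 93/4 = 45/4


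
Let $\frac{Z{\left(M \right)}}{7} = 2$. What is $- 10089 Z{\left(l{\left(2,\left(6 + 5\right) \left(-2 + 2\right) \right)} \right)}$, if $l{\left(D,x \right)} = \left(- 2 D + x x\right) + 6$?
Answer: $-141246$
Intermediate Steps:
$l{\left(D,x \right)} = 6 + x^{2} - 2 D$ ($l{\left(D,x \right)} = \left(- 2 D + x^{2}\right) + 6 = \left(x^{2} - 2 D\right) + 6 = 6 + x^{2} - 2 D$)
$Z{\left(M \right)} = 14$ ($Z{\left(M \right)} = 7 \cdot 2 = 14$)
$- 10089 Z{\left(l{\left(2,\left(6 + 5\right) \left(-2 + 2\right) \right)} \right)} = \left(-10089\right) 14 = -141246$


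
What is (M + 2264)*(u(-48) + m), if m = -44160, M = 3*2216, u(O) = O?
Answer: -393981696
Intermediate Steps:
M = 6648
(M + 2264)*(u(-48) + m) = (6648 + 2264)*(-48 - 44160) = 8912*(-44208) = -393981696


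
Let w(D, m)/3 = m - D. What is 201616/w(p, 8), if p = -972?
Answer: 50404/735 ≈ 68.577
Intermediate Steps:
w(D, m) = -3*D + 3*m (w(D, m) = 3*(m - D) = -3*D + 3*m)
201616/w(p, 8) = 201616/(-3*(-972) + 3*8) = 201616/(2916 + 24) = 201616/2940 = 201616*(1/2940) = 50404/735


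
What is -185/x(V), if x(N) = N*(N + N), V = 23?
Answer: -185/1058 ≈ -0.17486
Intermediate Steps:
x(N) = 2*N**2 (x(N) = N*(2*N) = 2*N**2)
-185/x(V) = -185/(2*23**2) = -185/(2*529) = -185/1058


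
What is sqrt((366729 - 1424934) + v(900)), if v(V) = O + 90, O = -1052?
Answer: I*sqrt(1059167) ≈ 1029.2*I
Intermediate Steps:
v(V) = -962 (v(V) = -1052 + 90 = -962)
sqrt((366729 - 1424934) + v(900)) = sqrt((366729 - 1424934) - 962) = sqrt(-1058205 - 962) = sqrt(-1059167) = I*sqrt(1059167)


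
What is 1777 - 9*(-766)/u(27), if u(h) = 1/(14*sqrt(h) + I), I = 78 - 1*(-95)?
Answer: 1194439 + 289548*sqrt(3) ≈ 1.6960e+6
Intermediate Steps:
I = 173 (I = 78 + 95 = 173)
u(h) = 1/(173 + 14*sqrt(h)) (u(h) = 1/(14*sqrt(h) + 173) = 1/(173 + 14*sqrt(h)))
1777 - 9*(-766)/u(27) = 1777 - 9*(-766)/(1/(173 + 14*sqrt(27))) = 1777 - (-6894)/(1/(173 + 14*(3*sqrt(3)))) = 1777 - (-6894)/(1/(173 + 42*sqrt(3))) = 1777 - (-6894)*(173 + 42*sqrt(3)) = 1777 - (-1192662 - 289548*sqrt(3)) = 1777 + (1192662 + 289548*sqrt(3)) = 1194439 + 289548*sqrt(3)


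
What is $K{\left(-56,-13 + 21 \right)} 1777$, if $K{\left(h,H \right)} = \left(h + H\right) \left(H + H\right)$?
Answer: $-1364736$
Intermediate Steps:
$K{\left(h,H \right)} = 2 H \left(H + h\right)$ ($K{\left(h,H \right)} = \left(H + h\right) 2 H = 2 H \left(H + h\right)$)
$K{\left(-56,-13 + 21 \right)} 1777 = 2 \left(-13 + 21\right) \left(\left(-13 + 21\right) - 56\right) 1777 = 2 \cdot 8 \left(8 - 56\right) 1777 = 2 \cdot 8 \left(-48\right) 1777 = \left(-768\right) 1777 = -1364736$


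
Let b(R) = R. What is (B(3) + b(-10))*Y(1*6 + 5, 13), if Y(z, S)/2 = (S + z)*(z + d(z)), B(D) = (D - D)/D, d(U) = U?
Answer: -10560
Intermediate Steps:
B(D) = 0 (B(D) = 0/D = 0)
Y(z, S) = 4*z*(S + z) (Y(z, S) = 2*((S + z)*(z + z)) = 2*((S + z)*(2*z)) = 2*(2*z*(S + z)) = 4*z*(S + z))
(B(3) + b(-10))*Y(1*6 + 5, 13) = (0 - 10)*(4*(1*6 + 5)*(13 + (1*6 + 5))) = -40*(6 + 5)*(13 + (6 + 5)) = -40*11*(13 + 11) = -40*11*24 = -10*1056 = -10560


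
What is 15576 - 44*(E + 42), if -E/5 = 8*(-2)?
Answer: 10208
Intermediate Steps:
E = 80 (E = -40*(-2) = -5*(-16) = 80)
15576 - 44*(E + 42) = 15576 - 44*(80 + 42) = 15576 - 44*122 = 15576 - 1*5368 = 15576 - 5368 = 10208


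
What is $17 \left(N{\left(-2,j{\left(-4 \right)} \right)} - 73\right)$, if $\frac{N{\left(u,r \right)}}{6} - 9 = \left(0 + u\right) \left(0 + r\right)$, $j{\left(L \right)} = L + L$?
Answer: $1309$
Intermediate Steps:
$j{\left(L \right)} = 2 L$
$N{\left(u,r \right)} = 54 + 6 r u$ ($N{\left(u,r \right)} = 54 + 6 \left(0 + u\right) \left(0 + r\right) = 54 + 6 u r = 54 + 6 r u$)
$17 \left(N{\left(-2,j{\left(-4 \right)} \right)} - 73\right) = 17 \left(\left(54 + 6 \cdot 2 \left(-4\right) \left(-2\right)\right) - 73\right) = 17 \left(\left(54 + 6 \left(-8\right) \left(-2\right)\right) - 73\right) = 17 \left(\left(54 + 96\right) - 73\right) = 17 \left(150 - 73\right) = 17 \cdot 77 = 1309$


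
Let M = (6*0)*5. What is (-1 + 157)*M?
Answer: 0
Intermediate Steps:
M = 0 (M = 0*5 = 0)
(-1 + 157)*M = (-1 + 157)*0 = 156*0 = 0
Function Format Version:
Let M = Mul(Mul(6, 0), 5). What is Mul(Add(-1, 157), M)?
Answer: 0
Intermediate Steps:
M = 0 (M = Mul(0, 5) = 0)
Mul(Add(-1, 157), M) = Mul(Add(-1, 157), 0) = Mul(156, 0) = 0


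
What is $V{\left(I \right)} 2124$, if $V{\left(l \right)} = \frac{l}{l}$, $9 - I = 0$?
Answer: $2124$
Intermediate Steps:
$I = 9$ ($I = 9 - 0 = 9 + 0 = 9$)
$V{\left(l \right)} = 1$
$V{\left(I \right)} 2124 = 1 \cdot 2124 = 2124$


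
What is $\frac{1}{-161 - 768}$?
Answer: $- \frac{1}{929} \approx -0.0010764$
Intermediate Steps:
$\frac{1}{-161 - 768} = \frac{1}{-929} = - \frac{1}{929}$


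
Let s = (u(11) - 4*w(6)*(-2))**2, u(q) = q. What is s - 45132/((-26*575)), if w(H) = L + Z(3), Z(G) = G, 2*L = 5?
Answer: 22634441/7475 ≈ 3028.0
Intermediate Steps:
L = 5/2 (L = (1/2)*5 = 5/2 ≈ 2.5000)
w(H) = 11/2 (w(H) = 5/2 + 3 = 11/2)
s = 3025 (s = (11 - 4*11/2*(-2))**2 = (11 - 22*(-2))**2 = (11 + 44)**2 = 55**2 = 3025)
s - 45132/((-26*575)) = 3025 - 45132/((-26*575)) = 3025 - 45132/(-14950) = 3025 - 45132*(-1)/14950 = 3025 - 1*(-22566/7475) = 3025 + 22566/7475 = 22634441/7475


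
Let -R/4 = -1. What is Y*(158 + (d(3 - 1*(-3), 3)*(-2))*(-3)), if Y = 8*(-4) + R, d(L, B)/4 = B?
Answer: -6440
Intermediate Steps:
d(L, B) = 4*B
R = 4 (R = -4*(-1) = 4)
Y = -28 (Y = 8*(-4) + 4 = -32 + 4 = -28)
Y*(158 + (d(3 - 1*(-3), 3)*(-2))*(-3)) = -28*(158 + ((4*3)*(-2))*(-3)) = -28*(158 + (12*(-2))*(-3)) = -28*(158 - 24*(-3)) = -28*(158 + 72) = -28*230 = -6440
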